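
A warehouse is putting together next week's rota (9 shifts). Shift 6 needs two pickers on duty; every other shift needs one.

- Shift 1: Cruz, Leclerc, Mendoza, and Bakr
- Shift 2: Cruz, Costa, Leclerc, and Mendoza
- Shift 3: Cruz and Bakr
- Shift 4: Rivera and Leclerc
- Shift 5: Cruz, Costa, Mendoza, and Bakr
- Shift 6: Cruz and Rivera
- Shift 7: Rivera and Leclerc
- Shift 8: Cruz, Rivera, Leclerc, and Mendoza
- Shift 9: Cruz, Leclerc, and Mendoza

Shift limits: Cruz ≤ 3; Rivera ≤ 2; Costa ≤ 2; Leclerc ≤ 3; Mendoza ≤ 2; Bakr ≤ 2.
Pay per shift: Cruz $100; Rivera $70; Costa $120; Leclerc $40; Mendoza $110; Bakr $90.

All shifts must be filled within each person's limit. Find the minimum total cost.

$740

Shift 6 can only be covered by Cruz and Rivera, so that assignment is forced.
Picking the cheapest available picker for each shift independently would cost $590, but that ignores the shift limits.
An optimal schedule: Shift 1→Bakr, Shift 2→Cruz, Shift 3→Bakr, Shift 4→Leclerc, Shift 5→Cruz, Shift 6→Rivera+Cruz, Shift 7→Leclerc, Shift 8→Rivera, Shift 9→Leclerc.
Total: 90 + 100 + 90 + 40 + 100 + 70 + 100 + 40 + 70 + 40 = $740.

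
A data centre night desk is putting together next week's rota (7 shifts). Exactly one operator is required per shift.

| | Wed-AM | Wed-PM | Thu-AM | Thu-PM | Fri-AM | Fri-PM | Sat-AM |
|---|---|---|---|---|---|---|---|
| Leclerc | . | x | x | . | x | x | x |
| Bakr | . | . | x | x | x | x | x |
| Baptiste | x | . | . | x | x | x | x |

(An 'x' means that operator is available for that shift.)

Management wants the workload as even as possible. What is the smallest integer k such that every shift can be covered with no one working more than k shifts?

3

With 3 operators and 7 worker-slots to fill, someone must work at least ⌈7/3⌉ = 3 shifts, so k ≥ 3.
k = 3 works: Wed-AM→Baptiste, Wed-PM→Leclerc, Thu-AM→Leclerc, Thu-PM→Bakr, Fri-AM→Leclerc, Fri-PM→Bakr, Sat-AM→Bakr.
Loads: Leclerc 3, Bakr 3, Baptiste 1 — all ≤ 3.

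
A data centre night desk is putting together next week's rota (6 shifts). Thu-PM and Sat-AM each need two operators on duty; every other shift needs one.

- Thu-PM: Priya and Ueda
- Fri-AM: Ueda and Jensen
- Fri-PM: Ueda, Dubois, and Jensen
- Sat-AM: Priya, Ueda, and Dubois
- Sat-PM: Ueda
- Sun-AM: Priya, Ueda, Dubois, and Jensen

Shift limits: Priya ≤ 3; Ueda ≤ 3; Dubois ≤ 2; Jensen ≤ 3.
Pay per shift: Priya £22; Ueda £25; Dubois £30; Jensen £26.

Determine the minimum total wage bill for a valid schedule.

£193

Thu-PM can only be covered by Priya and Ueda, so that assignment is forced.
Sat-PM can only be covered by Ueda, so that assignment is forced.
Picking the cheapest available operator for each shift independently would cost £191, but that ignores the shift limits.
An optimal schedule: Thu-PM→Priya+Ueda, Fri-AM→Jensen, Fri-PM→Jensen, Sat-AM→Priya+Ueda, Sat-PM→Ueda, Sun-AM→Priya.
Total: 22 + 25 + 26 + 26 + 22 + 25 + 25 + 22 = £193.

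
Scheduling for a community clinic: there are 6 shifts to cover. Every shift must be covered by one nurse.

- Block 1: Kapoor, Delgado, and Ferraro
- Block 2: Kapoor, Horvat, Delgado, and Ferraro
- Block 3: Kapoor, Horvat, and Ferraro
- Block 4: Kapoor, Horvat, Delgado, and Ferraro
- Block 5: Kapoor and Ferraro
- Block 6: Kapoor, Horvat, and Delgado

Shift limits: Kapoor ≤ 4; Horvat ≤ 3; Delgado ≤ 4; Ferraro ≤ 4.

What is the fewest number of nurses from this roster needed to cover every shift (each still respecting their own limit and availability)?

6 slots to fill and no one can take more than 4, so at least ⌈6/4⌉ = 2 nurses are needed.
Kapoor and Horvat alone can cover everything: Block 1→Kapoor, Block 2→Kapoor, Block 3→Kapoor, Block 4→Horvat, Block 5→Kapoor, Block 6→Horvat.

2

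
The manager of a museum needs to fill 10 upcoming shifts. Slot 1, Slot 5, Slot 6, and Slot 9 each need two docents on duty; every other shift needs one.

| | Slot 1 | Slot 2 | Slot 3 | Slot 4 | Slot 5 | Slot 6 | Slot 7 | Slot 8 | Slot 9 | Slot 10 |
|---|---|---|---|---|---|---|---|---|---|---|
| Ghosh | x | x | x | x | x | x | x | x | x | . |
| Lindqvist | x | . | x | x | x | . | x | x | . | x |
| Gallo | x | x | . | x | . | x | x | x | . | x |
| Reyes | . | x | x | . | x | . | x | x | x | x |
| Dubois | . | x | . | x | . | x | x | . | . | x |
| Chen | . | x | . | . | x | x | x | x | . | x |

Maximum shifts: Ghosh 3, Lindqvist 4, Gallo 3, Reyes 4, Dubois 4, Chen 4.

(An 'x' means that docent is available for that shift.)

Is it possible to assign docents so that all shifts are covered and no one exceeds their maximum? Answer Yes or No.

Slot 9 can only be covered by Ghosh and Reyes, so that assignment is forced.
One valid schedule: Slot 1→Ghosh+Lindqvist, Slot 2→Gallo, Slot 3→Ghosh, Slot 4→Lindqvist, Slot 5→Reyes+Chen, Slot 6→Gallo+Dubois, Slot 7→Gallo, Slot 8→Lindqvist, Slot 9→Ghosh+Reyes, Slot 10→Lindqvist.
Loads: Ghosh 3/3, Lindqvist 4/4, Gallo 3/3, Reyes 2/4, Dubois 1/4, Chen 1/4 — all within limits.

Yes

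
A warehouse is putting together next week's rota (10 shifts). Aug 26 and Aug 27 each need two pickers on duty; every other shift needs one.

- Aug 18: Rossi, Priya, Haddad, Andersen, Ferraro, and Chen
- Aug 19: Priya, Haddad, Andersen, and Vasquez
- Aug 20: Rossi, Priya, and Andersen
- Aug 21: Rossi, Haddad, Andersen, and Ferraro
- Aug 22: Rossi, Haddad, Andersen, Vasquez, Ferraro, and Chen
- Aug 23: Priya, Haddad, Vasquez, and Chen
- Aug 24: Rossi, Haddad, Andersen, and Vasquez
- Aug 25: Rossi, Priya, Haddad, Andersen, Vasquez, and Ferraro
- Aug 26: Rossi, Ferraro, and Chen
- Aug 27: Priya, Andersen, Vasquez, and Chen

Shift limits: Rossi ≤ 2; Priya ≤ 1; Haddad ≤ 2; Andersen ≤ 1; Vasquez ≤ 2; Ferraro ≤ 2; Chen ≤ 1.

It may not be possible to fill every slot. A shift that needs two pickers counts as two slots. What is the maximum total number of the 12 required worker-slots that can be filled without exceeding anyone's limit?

Total capacity across all pickers is 2+1+2+1+2+2+1 = 11, and 12 slots are needed, so at most 11 can be filled.
An assignment achieving 11: Aug 18→Ferraro, Aug 19→Priya, Aug 20→Rossi, Aug 21→Haddad, Aug 22→Vasquez, Aug 23→Haddad, Aug 24→Andersen, Aug 26→Rossi+Ferraro, Aug 27→Vasquez+Chen.
Loads: Rossi 2/2, Priya 1/1, Haddad 2/2, Andersen 1/1, Vasquez 2/2, Ferraro 2/2, Chen 1/1.

11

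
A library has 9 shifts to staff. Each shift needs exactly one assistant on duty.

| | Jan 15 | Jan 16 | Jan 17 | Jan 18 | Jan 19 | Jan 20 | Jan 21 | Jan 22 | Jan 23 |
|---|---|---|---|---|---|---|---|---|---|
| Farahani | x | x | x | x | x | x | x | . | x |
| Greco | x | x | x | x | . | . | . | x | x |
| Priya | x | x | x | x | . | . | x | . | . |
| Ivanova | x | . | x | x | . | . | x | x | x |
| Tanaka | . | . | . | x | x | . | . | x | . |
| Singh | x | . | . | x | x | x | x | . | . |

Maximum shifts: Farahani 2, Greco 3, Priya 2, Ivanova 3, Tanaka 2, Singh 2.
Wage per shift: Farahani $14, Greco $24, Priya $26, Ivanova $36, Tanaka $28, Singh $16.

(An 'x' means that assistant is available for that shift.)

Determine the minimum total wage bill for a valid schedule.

Picking the cheapest available assistant for each shift independently would cost $136, but that ignores the shift limits.
An optimal schedule: Jan 15→Priya, Jan 16→Farahani, Jan 17→Greco, Jan 18→Priya, Jan 19→Singh, Jan 20→Farahani, Jan 21→Singh, Jan 22→Greco, Jan 23→Greco.
Total: 26 + 14 + 24 + 26 + 16 + 14 + 16 + 24 + 24 = $184.

$184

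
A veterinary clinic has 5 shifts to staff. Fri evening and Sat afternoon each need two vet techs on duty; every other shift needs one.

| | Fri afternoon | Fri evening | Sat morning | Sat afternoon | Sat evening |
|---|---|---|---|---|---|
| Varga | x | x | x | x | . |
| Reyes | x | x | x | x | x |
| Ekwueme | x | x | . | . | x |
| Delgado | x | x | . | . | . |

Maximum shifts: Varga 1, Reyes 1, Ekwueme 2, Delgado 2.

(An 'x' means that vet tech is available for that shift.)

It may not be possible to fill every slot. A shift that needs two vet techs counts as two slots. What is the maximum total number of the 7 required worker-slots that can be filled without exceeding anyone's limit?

6

Total capacity across all vet techs is 1+1+2+2 = 6, and 7 slots are needed, so at most 6 can be filled.
An assignment achieving 6: Fri afternoon→Delgado, Fri evening→Ekwueme+Delgado, Sat morning→Varga, Sat afternoon→Reyes, Sat evening→Ekwueme.
Loads: Varga 1/1, Reyes 1/1, Ekwueme 2/2, Delgado 2/2.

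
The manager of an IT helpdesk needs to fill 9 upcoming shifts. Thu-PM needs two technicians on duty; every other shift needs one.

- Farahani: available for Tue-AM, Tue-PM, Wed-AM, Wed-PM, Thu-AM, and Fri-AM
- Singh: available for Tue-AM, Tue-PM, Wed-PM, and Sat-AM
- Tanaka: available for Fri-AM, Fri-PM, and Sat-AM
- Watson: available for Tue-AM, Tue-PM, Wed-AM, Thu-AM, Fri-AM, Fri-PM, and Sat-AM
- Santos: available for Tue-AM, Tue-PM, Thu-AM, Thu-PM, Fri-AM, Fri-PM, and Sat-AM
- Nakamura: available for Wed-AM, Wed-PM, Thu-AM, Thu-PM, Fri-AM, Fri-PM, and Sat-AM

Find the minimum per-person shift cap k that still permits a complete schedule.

2

With 6 technicians and 10 worker-slots to fill, someone must work at least ⌈10/6⌉ = 2 shifts, so k ≥ 2.
k = 2 works: Tue-AM→Singh, Tue-PM→Singh, Wed-AM→Farahani, Wed-PM→Farahani, Thu-AM→Watson, Thu-PM→Santos+Nakamura, Fri-AM→Tanaka, Fri-PM→Tanaka, Sat-AM→Watson.
Loads: Farahani 2, Singh 2, Tanaka 2, Watson 2, Santos 1, Nakamura 1 — all ≤ 2.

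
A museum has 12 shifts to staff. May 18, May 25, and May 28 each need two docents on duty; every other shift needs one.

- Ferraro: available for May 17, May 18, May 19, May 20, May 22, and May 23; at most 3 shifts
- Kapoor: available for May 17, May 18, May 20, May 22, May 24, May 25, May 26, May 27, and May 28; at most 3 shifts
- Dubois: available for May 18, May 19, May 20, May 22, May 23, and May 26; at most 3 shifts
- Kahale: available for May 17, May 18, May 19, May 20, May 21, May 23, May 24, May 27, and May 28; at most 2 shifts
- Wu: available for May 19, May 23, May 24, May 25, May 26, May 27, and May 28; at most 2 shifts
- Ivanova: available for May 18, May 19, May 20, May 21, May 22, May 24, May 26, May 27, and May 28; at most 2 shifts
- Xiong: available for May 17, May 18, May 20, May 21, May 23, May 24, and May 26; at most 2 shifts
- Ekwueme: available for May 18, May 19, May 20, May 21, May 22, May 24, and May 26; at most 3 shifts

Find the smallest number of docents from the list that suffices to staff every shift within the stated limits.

15 slots to fill and no one can take more than 3, so at least ⌈15/3⌉ = 5 docents are needed.
Any 5 docents together have capacity at most 3+3+3+3+2 = 14 < 15 slots, so 5 can never suffice.
Ferraro, Kapoor, Dubois, Kahale, Wu, and Ivanova alone can cover everything: May 17→Ferraro, May 18→Dubois+Ivanova, May 19→Dubois, May 20→Dubois, May 21→Kahale, May 22→Ferraro, May 23→Ferraro, May 24→Kapoor, May 25→Kapoor+Wu, May 26→Kapoor, May 27→Kahale, May 28→Wu+Ivanova.

6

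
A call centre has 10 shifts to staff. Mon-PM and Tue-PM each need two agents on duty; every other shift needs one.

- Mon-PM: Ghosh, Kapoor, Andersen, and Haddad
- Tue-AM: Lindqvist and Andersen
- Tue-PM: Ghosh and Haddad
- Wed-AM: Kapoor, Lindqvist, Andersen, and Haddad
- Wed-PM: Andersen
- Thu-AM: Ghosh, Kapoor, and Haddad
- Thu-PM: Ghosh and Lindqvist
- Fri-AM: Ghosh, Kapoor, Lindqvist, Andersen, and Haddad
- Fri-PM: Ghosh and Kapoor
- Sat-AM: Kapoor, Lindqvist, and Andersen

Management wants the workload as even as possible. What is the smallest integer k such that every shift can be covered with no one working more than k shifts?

3

With 5 agents and 12 worker-slots to fill, someone must work at least ⌈12/5⌉ = 3 shifts, so k ≥ 3.
k = 3 works: Mon-PM→Andersen+Haddad, Tue-AM→Lindqvist, Tue-PM→Ghosh+Haddad, Wed-AM→Kapoor, Wed-PM→Andersen, Thu-AM→Kapoor, Thu-PM→Ghosh, Fri-AM→Lindqvist, Fri-PM→Ghosh, Sat-AM→Kapoor.
Loads: Ghosh 3, Kapoor 3, Lindqvist 2, Andersen 2, Haddad 2 — all ≤ 3.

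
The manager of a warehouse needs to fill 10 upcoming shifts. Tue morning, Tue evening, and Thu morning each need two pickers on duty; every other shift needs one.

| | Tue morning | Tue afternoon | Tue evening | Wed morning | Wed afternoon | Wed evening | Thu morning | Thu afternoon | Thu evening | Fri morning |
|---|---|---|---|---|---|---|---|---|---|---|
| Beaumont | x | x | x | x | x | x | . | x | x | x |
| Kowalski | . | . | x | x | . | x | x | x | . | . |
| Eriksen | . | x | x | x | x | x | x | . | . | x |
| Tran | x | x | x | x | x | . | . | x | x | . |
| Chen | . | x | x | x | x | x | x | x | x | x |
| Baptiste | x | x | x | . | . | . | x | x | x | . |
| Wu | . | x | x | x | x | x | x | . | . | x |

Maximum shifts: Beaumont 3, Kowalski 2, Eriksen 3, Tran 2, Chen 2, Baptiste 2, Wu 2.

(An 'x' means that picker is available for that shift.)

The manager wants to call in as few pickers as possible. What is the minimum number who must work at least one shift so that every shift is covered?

13 slots to fill and no one can take more than 3, so at least ⌈13/3⌉ = 5 pickers are needed.
Any 5 pickers together have capacity at most 3+3+2+2+2 = 12 < 13 slots, so 5 can never suffice.
Beaumont, Kowalski, Eriksen, Tran, Chen, and Baptiste alone can cover everything: Tue morning→Beaumont+Tran, Tue afternoon→Eriksen, Tue evening→Eriksen+Baptiste, Wed morning→Kowalski, Wed afternoon→Beaumont, Wed evening→Kowalski, Thu morning→Eriksen+Chen, Thu afternoon→Chen, Thu evening→Tran, Fri morning→Beaumont.

6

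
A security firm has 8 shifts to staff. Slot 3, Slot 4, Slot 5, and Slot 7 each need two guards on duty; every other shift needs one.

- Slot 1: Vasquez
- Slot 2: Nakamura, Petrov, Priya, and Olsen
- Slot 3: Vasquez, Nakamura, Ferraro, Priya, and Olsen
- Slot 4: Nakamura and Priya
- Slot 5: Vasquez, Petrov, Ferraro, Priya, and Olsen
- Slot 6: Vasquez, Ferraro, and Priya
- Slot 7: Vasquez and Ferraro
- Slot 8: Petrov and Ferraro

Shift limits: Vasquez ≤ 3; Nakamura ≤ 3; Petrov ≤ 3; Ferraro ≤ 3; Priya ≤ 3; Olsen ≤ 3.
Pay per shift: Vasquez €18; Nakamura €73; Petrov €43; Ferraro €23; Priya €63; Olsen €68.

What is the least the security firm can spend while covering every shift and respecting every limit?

Slot 1 can only be covered by Vasquez, so that assignment is forced.
Slot 4 can only be covered by Nakamura and Priya, so that assignment is forced.
Slot 7 can only be covered by Vasquez and Ferraro, so that assignment is forced.
Picking the cheapest available guard for each shift independently would cost €361, but that ignores the shift limits.
An optimal schedule: Slot 1→Vasquez, Slot 2→Petrov, Slot 3→Ferraro+Priya, Slot 4→Priya+Nakamura, Slot 5→Ferraro+Petrov, Slot 6→Vasquez, Slot 7→Vasquez+Ferraro, Slot 8→Petrov.
Total: 18 + 43 + 23 + 63 + 63 + 73 + 23 + 43 + 18 + 18 + 23 + 43 = €451.

€451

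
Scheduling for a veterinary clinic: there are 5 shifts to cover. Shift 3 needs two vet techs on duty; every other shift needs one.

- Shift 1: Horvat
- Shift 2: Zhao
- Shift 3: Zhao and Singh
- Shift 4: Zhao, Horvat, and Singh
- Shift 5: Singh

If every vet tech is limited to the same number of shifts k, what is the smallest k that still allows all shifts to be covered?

With 3 vet techs and 6 worker-slots to fill, someone must work at least ⌈6/3⌉ = 2 shifts, so k ≥ 2.
k = 2 works: Shift 1→Horvat, Shift 2→Zhao, Shift 3→Zhao+Singh, Shift 4→Horvat, Shift 5→Singh.
Loads: Zhao 2, Horvat 2, Singh 2 — all ≤ 2.

2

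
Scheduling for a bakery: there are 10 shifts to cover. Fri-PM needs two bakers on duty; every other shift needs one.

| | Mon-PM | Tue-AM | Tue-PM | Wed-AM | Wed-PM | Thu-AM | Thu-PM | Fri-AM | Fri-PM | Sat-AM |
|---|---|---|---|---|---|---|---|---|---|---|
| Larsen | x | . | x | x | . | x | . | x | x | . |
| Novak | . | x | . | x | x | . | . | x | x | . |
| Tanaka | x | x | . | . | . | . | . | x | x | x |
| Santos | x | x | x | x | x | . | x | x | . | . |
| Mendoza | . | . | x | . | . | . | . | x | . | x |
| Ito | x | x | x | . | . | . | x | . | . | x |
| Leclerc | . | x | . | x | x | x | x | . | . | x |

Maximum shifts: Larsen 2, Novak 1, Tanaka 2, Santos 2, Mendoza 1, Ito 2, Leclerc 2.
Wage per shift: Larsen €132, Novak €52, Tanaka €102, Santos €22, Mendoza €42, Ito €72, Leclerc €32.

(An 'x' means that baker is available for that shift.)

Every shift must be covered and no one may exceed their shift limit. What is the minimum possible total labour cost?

Picking the cheapest available baker for each shift independently would cost €372, but that ignores the shift limits.
An optimal schedule: Mon-PM→Ito, Tue-AM→Tanaka, Tue-PM→Mendoza, Wed-AM→Leclerc, Wed-PM→Santos, Thu-AM→Leclerc, Thu-PM→Santos, Fri-AM→Larsen, Fri-PM→Novak+Tanaka, Sat-AM→Ito.
Total: 72 + 102 + 42 + 32 + 22 + 32 + 22 + 132 + 52 + 102 + 72 = €682.

€682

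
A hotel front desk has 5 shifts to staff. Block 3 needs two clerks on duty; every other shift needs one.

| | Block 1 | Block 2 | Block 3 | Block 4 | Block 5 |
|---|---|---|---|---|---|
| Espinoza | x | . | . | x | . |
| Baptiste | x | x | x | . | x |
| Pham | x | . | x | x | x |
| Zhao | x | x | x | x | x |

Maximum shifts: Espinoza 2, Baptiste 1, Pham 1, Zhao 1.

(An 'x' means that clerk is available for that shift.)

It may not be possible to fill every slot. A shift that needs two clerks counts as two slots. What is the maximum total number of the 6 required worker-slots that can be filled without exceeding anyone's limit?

Total capacity across all clerks is 2+1+1+1 = 5, and 6 slots are needed, so at most 5 can be filled.
An assignment achieving 5: Block 1→Espinoza, Block 2→Baptiste, Block 3→Pham+Zhao, Block 4→Espinoza.
Loads: Espinoza 2/2, Baptiste 1/1, Pham 1/1, Zhao 1/1.

5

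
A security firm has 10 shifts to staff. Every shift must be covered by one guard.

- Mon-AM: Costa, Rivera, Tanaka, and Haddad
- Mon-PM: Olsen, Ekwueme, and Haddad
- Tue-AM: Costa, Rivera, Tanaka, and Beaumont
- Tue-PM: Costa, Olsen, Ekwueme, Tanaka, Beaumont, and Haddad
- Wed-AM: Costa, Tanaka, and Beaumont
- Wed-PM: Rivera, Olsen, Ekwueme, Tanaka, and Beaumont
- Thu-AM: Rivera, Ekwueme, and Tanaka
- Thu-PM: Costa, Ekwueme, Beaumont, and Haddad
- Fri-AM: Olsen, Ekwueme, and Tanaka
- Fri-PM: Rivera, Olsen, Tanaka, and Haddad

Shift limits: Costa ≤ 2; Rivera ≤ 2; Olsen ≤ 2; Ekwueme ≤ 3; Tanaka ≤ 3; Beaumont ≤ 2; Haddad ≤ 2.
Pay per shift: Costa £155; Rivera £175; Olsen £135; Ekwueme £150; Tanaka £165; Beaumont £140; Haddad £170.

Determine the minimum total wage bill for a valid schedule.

Picking the cheapest available guard for each shift independently would cost £1400, but that ignores the shift limits.
An optimal schedule: Mon-AM→Costa, Mon-PM→Olsen, Tue-AM→Beaumont, Tue-PM→Costa, Wed-AM→Beaumont, Wed-PM→Ekwueme, Thu-AM→Ekwueme, Thu-PM→Ekwueme, Fri-AM→Olsen, Fri-PM→Tanaka.
Total: 155 + 135 + 140 + 155 + 140 + 150 + 150 + 150 + 135 + 165 = £1475.

£1475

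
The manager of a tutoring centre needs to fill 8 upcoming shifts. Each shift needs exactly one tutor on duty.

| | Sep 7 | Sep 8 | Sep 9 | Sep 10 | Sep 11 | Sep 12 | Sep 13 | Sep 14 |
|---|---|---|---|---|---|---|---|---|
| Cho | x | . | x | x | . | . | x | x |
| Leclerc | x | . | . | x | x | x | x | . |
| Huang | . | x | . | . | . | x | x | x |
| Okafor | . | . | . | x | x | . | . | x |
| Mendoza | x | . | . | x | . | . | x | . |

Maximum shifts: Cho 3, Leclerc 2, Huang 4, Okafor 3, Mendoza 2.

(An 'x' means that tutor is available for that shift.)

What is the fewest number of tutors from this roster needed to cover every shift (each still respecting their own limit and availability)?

8 slots to fill and no one can take more than 4, so at least ⌈8/4⌉ = 2 tutors are needed.
Any 2 tutors together have capacity at most 4+3 = 7 < 8 slots, so 2 can never suffice.
Cho, Leclerc, and Huang alone can cover everything: Sep 7→Cho, Sep 8→Huang, Sep 9→Cho, Sep 10→Cho, Sep 11→Leclerc, Sep 12→Leclerc, Sep 13→Huang, Sep 14→Huang.

3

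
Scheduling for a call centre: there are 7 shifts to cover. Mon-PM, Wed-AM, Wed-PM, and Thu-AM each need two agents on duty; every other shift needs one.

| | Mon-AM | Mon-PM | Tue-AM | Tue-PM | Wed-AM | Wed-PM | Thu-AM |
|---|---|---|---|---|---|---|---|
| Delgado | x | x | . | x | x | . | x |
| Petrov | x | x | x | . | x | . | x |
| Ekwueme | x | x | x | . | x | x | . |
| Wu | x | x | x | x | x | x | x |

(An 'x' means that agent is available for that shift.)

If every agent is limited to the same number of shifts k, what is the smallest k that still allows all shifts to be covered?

With 4 agents and 11 worker-slots to fill, someone must work at least ⌈11/4⌉ = 3 shifts, so k ≥ 3.
k = 3 works: Mon-AM→Delgado, Mon-PM→Petrov+Ekwueme, Tue-AM→Petrov, Tue-PM→Delgado, Wed-AM→Ekwueme+Wu, Wed-PM→Ekwueme+Wu, Thu-AM→Delgado+Petrov.
Loads: Delgado 3, Petrov 3, Ekwueme 3, Wu 2 — all ≤ 3.

3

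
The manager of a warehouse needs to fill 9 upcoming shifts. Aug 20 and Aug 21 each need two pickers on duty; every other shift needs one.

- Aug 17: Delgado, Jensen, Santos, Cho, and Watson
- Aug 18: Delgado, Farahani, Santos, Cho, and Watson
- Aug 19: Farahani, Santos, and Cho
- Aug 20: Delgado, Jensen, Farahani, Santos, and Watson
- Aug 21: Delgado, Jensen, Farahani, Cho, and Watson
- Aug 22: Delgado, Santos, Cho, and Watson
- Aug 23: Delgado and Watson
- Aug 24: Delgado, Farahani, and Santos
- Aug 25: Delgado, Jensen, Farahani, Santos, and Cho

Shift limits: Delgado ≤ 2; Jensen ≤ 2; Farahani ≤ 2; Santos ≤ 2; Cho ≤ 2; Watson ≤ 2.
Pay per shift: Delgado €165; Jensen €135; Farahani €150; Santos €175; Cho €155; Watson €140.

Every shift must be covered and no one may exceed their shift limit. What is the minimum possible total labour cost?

€1665

Picking the cheapest available picker for each shift independently would cost €1540, but that ignores the shift limits.
An optimal schedule: Aug 17→Jensen, Aug 18→Cho, Aug 19→Farahani, Aug 20→Delgado+Santos, Aug 21→Cho+Delgado, Aug 22→Watson, Aug 23→Watson, Aug 24→Farahani, Aug 25→Jensen.
Total: 135 + 155 + 150 + 165 + 175 + 155 + 165 + 140 + 140 + 150 + 135 = €1665.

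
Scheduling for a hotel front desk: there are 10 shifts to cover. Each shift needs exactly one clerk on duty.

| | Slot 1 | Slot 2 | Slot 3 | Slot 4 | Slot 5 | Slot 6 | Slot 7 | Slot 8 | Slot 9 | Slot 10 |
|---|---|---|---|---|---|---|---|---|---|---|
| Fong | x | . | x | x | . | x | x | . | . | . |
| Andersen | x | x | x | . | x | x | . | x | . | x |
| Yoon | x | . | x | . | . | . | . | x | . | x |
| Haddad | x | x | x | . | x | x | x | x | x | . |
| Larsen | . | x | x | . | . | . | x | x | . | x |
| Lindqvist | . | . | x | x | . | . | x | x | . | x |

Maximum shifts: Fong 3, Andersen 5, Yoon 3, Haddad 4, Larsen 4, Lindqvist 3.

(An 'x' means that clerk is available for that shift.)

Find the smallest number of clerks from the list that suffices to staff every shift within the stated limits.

10 slots to fill and no one can take more than 5, so at least ⌈10/5⌉ = 2 clerks are needed.
Any 2 clerks together have capacity at most 5+4 = 9 < 10 slots, so 2 can never suffice.
Fong, Andersen, and Haddad alone can cover everything: Slot 1→Fong, Slot 2→Andersen, Slot 3→Andersen, Slot 4→Fong, Slot 5→Andersen, Slot 6→Haddad, Slot 7→Fong, Slot 8→Andersen, Slot 9→Haddad, Slot 10→Andersen.

3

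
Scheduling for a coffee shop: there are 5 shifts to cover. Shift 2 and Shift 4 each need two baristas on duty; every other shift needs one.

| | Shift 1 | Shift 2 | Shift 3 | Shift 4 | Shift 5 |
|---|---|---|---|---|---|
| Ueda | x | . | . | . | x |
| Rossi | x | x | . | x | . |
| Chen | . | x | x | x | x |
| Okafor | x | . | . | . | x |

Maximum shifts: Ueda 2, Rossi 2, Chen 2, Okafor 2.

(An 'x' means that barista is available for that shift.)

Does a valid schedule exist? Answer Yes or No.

No

Total capacity is 8 and 7 slots are needed, so capacity alone doesn't rule it out.
Shifts {Shift 2, Shift 3, Shift 4} need 5 worker-slots in total, but the baristas available for any of those shifts (Rossi and Chen) can supply at most 4 among them. So no valid schedule exists.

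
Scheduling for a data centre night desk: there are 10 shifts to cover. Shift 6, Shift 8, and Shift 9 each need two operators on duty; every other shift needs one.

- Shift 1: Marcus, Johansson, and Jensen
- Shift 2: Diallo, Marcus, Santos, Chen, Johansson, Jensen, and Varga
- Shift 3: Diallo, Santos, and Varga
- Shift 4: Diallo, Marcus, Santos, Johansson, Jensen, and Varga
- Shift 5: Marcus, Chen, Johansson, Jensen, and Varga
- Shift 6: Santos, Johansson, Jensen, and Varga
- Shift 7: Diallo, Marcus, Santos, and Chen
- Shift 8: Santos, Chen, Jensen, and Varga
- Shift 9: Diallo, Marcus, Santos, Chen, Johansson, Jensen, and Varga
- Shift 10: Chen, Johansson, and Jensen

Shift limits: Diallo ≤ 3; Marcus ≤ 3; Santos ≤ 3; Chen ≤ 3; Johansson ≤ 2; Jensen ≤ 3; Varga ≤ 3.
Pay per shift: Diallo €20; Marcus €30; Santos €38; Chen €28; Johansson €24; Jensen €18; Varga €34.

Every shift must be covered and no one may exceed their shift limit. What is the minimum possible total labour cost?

Picking the cheapest available operator for each shift independently would cost €256, but that ignores the shift limits.
An optimal schedule: Shift 1→Jensen, Shift 2→Marcus, Shift 3→Diallo, Shift 4→Diallo, Shift 5→Chen, Shift 6→Jensen+Johansson, Shift 7→Diallo, Shift 8→Jensen+Chen, Shift 9→Chen+Marcus, Shift 10→Johansson.
Total: 18 + 30 + 20 + 20 + 28 + 18 + 24 + 20 + 18 + 28 + 28 + 30 + 24 = €306.

€306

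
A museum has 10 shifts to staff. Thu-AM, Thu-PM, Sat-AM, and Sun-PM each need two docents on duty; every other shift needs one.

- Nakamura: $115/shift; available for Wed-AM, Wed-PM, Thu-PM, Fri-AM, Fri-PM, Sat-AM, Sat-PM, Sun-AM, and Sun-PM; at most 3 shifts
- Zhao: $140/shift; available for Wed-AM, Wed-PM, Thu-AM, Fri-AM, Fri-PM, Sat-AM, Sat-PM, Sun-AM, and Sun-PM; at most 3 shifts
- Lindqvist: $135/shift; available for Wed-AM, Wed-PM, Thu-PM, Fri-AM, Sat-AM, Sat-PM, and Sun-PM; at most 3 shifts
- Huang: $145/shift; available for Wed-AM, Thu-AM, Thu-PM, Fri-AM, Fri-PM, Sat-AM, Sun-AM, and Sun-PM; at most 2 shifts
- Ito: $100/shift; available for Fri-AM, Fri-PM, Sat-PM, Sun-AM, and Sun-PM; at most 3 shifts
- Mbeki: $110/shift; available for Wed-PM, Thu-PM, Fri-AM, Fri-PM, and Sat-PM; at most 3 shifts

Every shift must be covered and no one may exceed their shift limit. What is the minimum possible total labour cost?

Thu-AM can only be covered by Zhao and Huang, so that assignment is forced.
Picking the cheapest available docent for each shift independently would cost $1600, but that ignores the shift limits.
An optimal schedule: Wed-AM→Nakamura, Wed-PM→Mbeki, Thu-AM→Zhao+Huang, Thu-PM→Mbeki+Lindqvist, Fri-AM→Mbeki, Fri-PM→Ito, Sat-AM→Nakamura+Lindqvist, Sat-PM→Ito, Sun-AM→Ito, Sun-PM→Nakamura+Lindqvist.
Total: 115 + 110 + 140 + 145 + 110 + 135 + 110 + 100 + 115 + 135 + 100 + 100 + 115 + 135 = $1665.

$1665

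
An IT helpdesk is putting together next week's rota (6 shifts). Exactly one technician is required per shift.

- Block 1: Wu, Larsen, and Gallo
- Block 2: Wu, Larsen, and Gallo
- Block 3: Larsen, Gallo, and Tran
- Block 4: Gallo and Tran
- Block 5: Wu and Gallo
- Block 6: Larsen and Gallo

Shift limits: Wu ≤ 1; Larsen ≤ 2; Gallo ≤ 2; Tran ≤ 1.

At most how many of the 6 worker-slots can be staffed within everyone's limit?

Total capacity across all technicians is 1+2+2+1 = 6, and 6 slots are needed, so at most 6 can be filled.
An assignment achieving 6: Block 1→Larsen, Block 2→Gallo, Block 3→Tran, Block 4→Gallo, Block 5→Wu, Block 6→Larsen.
Loads: Wu 1/1, Larsen 2/2, Gallo 2/2, Tran 1/1.

6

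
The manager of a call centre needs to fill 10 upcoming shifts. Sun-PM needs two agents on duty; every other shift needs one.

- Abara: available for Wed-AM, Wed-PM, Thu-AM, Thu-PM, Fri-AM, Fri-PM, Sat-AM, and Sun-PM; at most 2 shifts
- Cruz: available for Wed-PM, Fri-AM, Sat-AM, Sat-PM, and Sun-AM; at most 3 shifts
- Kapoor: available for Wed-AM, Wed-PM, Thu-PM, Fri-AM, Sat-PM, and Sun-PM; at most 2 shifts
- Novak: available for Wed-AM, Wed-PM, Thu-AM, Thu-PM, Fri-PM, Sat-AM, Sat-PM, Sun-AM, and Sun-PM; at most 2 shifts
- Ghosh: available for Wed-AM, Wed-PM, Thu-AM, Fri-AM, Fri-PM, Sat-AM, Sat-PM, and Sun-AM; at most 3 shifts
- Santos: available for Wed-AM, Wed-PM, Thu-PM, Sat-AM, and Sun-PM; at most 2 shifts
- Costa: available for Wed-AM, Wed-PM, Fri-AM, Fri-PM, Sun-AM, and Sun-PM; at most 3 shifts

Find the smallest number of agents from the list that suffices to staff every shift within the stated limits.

11 slots to fill and no one can take more than 3, so at least ⌈11/3⌉ = 4 agents are needed.
Abara, Cruz, Ghosh, and Costa alone can cover everything: Wed-AM→Ghosh, Wed-PM→Costa, Thu-AM→Ghosh, Thu-PM→Abara, Fri-AM→Costa, Fri-PM→Ghosh, Sat-AM→Cruz, Sat-PM→Cruz, Sun-AM→Cruz, Sun-PM→Abara+Costa.

4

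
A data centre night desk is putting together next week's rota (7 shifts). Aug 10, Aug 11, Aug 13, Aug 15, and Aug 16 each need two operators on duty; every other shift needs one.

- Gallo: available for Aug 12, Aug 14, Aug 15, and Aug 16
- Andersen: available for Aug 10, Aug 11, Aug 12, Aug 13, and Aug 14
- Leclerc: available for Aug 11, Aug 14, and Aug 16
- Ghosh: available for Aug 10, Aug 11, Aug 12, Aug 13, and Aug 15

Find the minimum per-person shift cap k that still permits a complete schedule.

With 4 operators and 12 worker-slots to fill, someone must work at least ⌈12/4⌉ = 3 shifts, so k ≥ 3.
k = 3 works: Aug 10→Andersen+Ghosh, Aug 11→Andersen+Leclerc, Aug 12→Gallo, Aug 13→Andersen+Ghosh, Aug 14→Leclerc, Aug 15→Gallo+Ghosh, Aug 16→Gallo+Leclerc.
Loads: Gallo 3, Andersen 3, Leclerc 3, Ghosh 3 — all ≤ 3.

3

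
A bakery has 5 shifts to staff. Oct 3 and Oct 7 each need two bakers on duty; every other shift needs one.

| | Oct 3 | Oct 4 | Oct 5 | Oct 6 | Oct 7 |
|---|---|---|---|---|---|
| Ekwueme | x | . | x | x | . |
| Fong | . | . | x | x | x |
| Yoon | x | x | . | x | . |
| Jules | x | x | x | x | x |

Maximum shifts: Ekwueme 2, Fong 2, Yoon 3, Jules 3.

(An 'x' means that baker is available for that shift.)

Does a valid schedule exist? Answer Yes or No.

Yes

Oct 7 can only be covered by Fong and Jules, so that assignment is forced.
One valid schedule: Oct 3→Ekwueme+Yoon, Oct 4→Yoon, Oct 5→Ekwueme, Oct 6→Fong, Oct 7→Fong+Jules.
Loads: Ekwueme 2/2, Fong 2/2, Yoon 2/3, Jules 1/3 — all within limits.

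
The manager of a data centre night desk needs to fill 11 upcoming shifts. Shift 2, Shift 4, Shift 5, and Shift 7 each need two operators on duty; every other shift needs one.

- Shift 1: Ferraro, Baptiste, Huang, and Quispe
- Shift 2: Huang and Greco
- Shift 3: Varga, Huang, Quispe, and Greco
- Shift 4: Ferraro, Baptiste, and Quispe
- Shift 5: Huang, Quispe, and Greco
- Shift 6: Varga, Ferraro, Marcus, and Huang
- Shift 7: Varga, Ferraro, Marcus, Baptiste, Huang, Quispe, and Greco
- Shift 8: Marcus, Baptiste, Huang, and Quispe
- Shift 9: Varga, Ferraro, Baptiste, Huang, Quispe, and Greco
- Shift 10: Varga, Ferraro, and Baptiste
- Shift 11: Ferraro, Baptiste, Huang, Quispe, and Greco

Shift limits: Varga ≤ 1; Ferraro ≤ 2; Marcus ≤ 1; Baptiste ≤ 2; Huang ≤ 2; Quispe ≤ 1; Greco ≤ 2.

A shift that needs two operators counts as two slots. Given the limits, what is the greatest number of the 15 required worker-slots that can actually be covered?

Total capacity across all operators is 1+2+1+2+2+1+2 = 11, and 15 slots are needed, so at most 11 can be filled.
An assignment achieving 11: Shift 1→Ferraro, Shift 2→Huang+Greco, Shift 3→Greco, Shift 4→Ferraro+Baptiste, Shift 5→Huang+Quispe, Shift 6→Marcus, Shift 8→Baptiste, Shift 10→Varga.
Loads: Varga 1/1, Ferraro 2/2, Marcus 1/1, Baptiste 2/2, Huang 2/2, Quispe 1/1, Greco 2/2.

11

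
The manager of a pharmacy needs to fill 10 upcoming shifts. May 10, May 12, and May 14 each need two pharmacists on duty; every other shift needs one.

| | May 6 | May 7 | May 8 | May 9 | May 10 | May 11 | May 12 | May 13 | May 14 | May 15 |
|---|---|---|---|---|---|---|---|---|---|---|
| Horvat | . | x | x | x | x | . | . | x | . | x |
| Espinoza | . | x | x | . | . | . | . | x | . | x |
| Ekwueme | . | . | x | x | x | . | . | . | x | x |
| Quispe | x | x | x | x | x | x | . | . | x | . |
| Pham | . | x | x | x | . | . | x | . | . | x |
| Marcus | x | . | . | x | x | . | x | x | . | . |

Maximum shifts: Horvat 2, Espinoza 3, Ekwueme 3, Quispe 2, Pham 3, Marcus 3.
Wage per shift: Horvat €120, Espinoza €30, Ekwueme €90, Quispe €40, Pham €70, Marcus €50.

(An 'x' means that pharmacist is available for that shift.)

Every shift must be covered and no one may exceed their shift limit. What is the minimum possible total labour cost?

€710

May 11 can only be covered by Quispe, so that assignment is forced.
May 12 can only be covered by Pham and Marcus, so that assignment is forced.
May 14 can only be covered by Ekwueme and Quispe, so that assignment is forced.
Picking the cheapest available pharmacist for each shift independently would cost €580, but that ignores the shift limits.
An optimal schedule: May 6→Marcus, May 7→Espinoza, May 8→Pham, May 9→Pham, May 10→Marcus+Ekwueme, May 11→Quispe, May 12→Marcus+Pham, May 13→Espinoza, May 14→Quispe+Ekwueme, May 15→Espinoza.
Total: 50 + 30 + 70 + 70 + 50 + 90 + 40 + 50 + 70 + 30 + 40 + 90 + 30 = €710.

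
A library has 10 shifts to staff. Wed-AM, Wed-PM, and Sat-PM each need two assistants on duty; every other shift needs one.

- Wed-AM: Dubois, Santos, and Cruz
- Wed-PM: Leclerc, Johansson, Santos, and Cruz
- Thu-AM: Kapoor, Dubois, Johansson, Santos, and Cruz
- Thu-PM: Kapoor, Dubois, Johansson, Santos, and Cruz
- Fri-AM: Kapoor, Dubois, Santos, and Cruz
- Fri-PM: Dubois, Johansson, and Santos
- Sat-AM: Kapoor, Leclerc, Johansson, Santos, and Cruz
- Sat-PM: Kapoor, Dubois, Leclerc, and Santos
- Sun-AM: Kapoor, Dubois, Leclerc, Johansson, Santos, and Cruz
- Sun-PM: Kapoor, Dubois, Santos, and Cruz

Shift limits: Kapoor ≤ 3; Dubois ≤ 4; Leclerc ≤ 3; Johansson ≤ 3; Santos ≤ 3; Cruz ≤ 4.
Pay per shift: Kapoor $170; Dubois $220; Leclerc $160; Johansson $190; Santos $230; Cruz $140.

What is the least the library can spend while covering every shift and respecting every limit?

$2150

Picking the cheapest available assistant for each shift independently would cost $2020, but that ignores the shift limits.
An optimal schedule: Wed-AM→Cruz+Dubois, Wed-PM→Leclerc+Johansson, Thu-AM→Cruz, Thu-PM→Kapoor, Fri-AM→Cruz, Fri-PM→Johansson, Sat-AM→Leclerc, Sat-PM→Leclerc+Kapoor, Sun-AM→Kapoor, Sun-PM→Cruz.
Total: 140 + 220 + 160 + 190 + 140 + 170 + 140 + 190 + 160 + 160 + 170 + 170 + 140 = $2150.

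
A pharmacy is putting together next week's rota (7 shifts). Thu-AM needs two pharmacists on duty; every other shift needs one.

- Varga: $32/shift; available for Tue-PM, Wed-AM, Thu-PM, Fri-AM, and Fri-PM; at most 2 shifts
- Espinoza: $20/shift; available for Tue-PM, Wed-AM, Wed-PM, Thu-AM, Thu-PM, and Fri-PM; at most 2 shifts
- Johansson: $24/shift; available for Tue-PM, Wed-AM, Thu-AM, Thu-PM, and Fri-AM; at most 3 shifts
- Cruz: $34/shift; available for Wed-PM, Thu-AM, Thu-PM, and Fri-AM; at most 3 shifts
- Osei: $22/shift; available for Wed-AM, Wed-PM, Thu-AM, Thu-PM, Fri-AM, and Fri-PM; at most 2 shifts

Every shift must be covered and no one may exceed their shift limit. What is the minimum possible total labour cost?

$188

Picking the cheapest available pharmacist for each shift independently would cost $164, but that ignores the shift limits.
An optimal schedule: Tue-PM→Espinoza, Wed-AM→Johansson, Wed-PM→Espinoza, Thu-AM→Osei+Johansson, Thu-PM→Varga, Fri-AM→Johansson, Fri-PM→Osei.
Total: 20 + 24 + 20 + 22 + 24 + 32 + 24 + 22 = $188.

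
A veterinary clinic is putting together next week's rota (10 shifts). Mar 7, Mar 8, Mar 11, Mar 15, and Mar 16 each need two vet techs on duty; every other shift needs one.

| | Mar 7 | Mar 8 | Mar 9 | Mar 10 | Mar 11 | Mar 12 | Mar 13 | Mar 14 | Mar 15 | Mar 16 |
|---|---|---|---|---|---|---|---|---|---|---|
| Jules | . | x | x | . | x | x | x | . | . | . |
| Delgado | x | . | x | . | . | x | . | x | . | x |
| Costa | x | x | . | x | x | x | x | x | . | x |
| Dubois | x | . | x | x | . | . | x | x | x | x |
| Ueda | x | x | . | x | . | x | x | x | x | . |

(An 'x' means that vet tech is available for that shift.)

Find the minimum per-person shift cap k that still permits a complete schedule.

With 5 vet techs and 15 worker-slots to fill, someone must work at least ⌈15/5⌉ = 3 shifts, so k ≥ 3.
k = 3 works: Mar 7→Delgado+Ueda, Mar 8→Jules+Costa, Mar 9→Jules, Mar 10→Costa, Mar 11→Jules+Costa, Mar 12→Delgado, Mar 13→Dubois, Mar 14→Ueda, Mar 15→Dubois+Ueda, Mar 16→Delgado+Dubois.
Loads: Jules 3, Delgado 3, Costa 3, Dubois 3, Ueda 3 — all ≤ 3.

3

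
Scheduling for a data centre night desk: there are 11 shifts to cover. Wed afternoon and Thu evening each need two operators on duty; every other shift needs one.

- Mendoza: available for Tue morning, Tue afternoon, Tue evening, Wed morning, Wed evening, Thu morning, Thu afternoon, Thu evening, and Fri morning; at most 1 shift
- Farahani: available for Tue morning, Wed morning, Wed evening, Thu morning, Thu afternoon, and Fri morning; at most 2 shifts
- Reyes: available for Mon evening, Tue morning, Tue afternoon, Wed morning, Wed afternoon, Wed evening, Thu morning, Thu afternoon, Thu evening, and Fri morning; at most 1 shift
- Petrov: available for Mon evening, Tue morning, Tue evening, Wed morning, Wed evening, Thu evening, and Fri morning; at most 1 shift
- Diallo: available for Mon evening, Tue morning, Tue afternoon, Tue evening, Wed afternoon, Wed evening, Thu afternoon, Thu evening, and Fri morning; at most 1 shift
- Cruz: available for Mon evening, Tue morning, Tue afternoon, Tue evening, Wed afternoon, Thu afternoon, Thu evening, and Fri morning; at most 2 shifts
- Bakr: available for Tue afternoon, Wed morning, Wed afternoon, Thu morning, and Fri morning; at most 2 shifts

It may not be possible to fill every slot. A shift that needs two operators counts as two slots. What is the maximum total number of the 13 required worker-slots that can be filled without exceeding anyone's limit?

Total capacity across all operators is 1+2+1+1+1+2+2 = 10, and 13 slots are needed, so at most 10 can be filled.
An assignment achieving 10: Mon evening→Reyes, Tue afternoon→Cruz, Tue evening→Mendoza, Wed morning→Bakr, Wed afternoon→Diallo+Cruz, Wed evening→Farahani, Thu morning→Farahani, Thu evening→Petrov, Fri morning→Bakr.
Loads: Mendoza 1/1, Farahani 2/2, Reyes 1/1, Petrov 1/1, Diallo 1/1, Cruz 2/2, Bakr 2/2.

10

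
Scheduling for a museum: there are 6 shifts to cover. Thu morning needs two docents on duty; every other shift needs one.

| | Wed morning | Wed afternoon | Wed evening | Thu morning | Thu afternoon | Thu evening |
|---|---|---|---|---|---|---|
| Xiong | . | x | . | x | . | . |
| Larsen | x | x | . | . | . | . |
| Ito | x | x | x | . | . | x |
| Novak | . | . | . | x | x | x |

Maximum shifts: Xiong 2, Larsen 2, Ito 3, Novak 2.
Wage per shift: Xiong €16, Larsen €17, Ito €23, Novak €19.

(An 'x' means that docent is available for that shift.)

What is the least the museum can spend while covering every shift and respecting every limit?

Wed evening can only be covered by Ito, so that assignment is forced.
Thu morning can only be covered by Xiong and Novak, so that assignment is forced.
Thu afternoon can only be covered by Novak, so that assignment is forced.
Picking the cheapest available docent for each shift independently would cost €129, but that ignores the shift limits.
An optimal schedule: Wed morning→Larsen, Wed afternoon→Xiong, Wed evening→Ito, Thu morning→Xiong+Novak, Thu afternoon→Novak, Thu evening→Ito.
Total: 17 + 16 + 23 + 16 + 19 + 19 + 23 = €133.

€133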